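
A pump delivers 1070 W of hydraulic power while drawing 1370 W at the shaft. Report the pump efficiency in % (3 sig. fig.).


Approach: apply the efficiency ratio, eta = (P_out/P_in)*100.
eta = (1070 / 1370) * 100 = 78.1 %
Therefore the pump efficiency = 78.1 %.


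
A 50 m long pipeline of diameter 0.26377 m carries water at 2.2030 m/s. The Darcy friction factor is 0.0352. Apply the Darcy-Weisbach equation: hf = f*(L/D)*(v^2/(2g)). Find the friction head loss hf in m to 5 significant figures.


hf = 0.0352 * (50/0.26377) * (2.2030^2 / (2*9.81))
hf = 1.6505 m
Therefore the friction head loss hf = 1.6505 m.


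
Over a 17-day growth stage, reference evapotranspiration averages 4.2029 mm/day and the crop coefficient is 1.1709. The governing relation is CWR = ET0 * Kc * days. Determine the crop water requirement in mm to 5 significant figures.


CWR = 4.2029 * 1.1709 * 17 = 83.660 mm
Therefore the crop water requirement = 83.660 mm.


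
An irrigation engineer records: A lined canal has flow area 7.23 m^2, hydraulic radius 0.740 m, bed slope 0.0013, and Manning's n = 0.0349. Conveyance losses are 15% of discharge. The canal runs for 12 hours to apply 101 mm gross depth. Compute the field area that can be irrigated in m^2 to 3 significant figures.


Approach: apply Manning's equation with a conveyance and depth budget, Q = (1/n)*A*R^(2/3)*S^(1/2); Q_field = Q*(1-loss); Area = Q_field*t/(d/1000).
Step 1 — canal discharge (Manning's equation):
  Q = (1/0.0349) * 7.23 * 0.740^(2/3) * 0.0013^(1/2) = 6.1109 m^3/s
Step 2 — delivered flow: Q_field = 6.1109*(1 - 15/100) = 5.1943 m^3/s
Step 3 — volume delivered: V = 5.1943 * 12*3600 = 224390 m^3
Step 4 — area served: A = V / (depth/1000) = 224390 / 0.101 = 2220000 m^2
Therefore the field area that can be irrigated = 2220000 m^2.


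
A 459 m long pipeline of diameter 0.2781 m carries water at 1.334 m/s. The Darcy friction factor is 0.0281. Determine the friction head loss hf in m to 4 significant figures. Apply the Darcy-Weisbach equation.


Approach: apply the Darcy-Weisbach equation, hf = f*(L/D)*(v^2/(2g)).
hf = 0.0281 * (459/0.2781) * (1.334^2 / (2*9.81))
hf = 4.207 m
Therefore the friction head loss hf = 4.207 m.


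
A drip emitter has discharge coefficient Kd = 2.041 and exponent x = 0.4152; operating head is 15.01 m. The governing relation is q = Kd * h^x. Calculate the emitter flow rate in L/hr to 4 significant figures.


q = 2.041 * 15.01^0.4152 = 6.285 L/hr
Therefore the emitter flow rate = 6.285 L/hr.


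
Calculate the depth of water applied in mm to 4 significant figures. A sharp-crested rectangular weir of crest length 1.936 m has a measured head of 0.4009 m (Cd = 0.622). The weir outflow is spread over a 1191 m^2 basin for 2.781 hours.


Approach: apply the rectangular weir equation with a volume-to-depth conversion, Q = (2/3)*Cd*L*sqrt(2g)*H^1.5; d = Q*t/A * 1000.
Step 1 — weir discharge:
  Q = (2/3)*0.622*1.936*sqrt(2*9.81)*0.4009^1.5 = 0.902626 m^3/s
Step 2 — volume: V = 0.902626 * 2.781*3600 = 9036.74 m^3
Step 3 — depth: d = V/A * 1000 = 9036.74/1191 * 1000 = 7588 mm
Therefore the depth of water applied = 7588 mm.


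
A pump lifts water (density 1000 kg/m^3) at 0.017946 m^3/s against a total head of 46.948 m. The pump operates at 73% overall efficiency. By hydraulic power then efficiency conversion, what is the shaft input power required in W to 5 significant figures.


Approach: apply hydraulic power then efficiency conversion, P = rho*g*Q*H; P_in = P/eta.
Step 1 — hydraulic power (P = rho*g*Q*H):
  P = 1000 * 9.81 * 0.017946 * 46.948 = 8265.208 W
Step 2 — input power: P_in = P/eta = 8265.208 / 0.73 = 11322 W
Therefore the shaft input power required = 11322 W.


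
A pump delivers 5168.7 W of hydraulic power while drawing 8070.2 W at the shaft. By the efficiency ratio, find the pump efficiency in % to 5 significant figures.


Approach: apply the efficiency ratio, eta = (P_out/P_in)*100.
eta = (5168.7 / 8070.2) * 100 = 64.047 %
Therefore the pump efficiency = 64.047 %.


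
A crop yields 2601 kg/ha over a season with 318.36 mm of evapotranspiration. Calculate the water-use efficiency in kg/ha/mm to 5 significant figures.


Approach: apply the water-use efficiency ratio, WUE = yield/ET.
WUE = 2601 / 318.36 = 8.1700 kg/ha/mm
Therefore the water-use efficiency = 8.1700 kg/ha/mm.


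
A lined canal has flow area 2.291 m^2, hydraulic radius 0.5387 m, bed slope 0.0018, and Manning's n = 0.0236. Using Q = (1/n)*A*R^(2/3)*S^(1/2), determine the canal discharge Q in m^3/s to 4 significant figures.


Q = (1/0.0236) * 2.291 * 0.5387^(2/3) * 0.0018^(1/2) = 2.727 m^3/s
Therefore the canal discharge Q = 2.727 m^3/s.


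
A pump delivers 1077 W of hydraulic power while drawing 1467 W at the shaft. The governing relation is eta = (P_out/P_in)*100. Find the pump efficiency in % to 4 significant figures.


eta = (1077 / 1467) * 100 = 73.42 %
Therefore the pump efficiency = 73.42 %.


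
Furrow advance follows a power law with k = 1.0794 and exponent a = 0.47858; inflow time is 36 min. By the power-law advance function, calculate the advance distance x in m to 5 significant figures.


Approach: apply the power-law advance function, x = k*t^a.
x = 1.0794 * 36^0.47858 = 5.9979 m
Therefore the advance distance x = 5.9979 m.


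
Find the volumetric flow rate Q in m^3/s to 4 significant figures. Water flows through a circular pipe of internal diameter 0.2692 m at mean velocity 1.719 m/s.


Approach: apply the continuity equation for pipe flow, Q = A * v with A = pi*(D/2)^2.
A = pi*(0.2692/2)^2 = 0.0569167 m^2
Q = 0.0569167 * 1.719 = 0.09784 m^3/s
Therefore the volumetric flow rate Q = 0.09784 m^3/s.


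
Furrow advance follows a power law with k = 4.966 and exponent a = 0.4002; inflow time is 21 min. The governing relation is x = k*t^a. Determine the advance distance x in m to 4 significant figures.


x = 4.966 * 21^0.4002 = 16.79 m
Therefore the advance distance x = 16.79 m.


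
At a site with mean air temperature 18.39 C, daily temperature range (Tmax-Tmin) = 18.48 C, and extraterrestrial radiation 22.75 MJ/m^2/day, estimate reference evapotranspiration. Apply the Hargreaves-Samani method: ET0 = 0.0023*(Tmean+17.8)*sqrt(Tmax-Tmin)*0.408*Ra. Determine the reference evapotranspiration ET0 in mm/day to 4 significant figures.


ET0 = 0.0023*(18.39+17.8)*sqrt(18.48)*0.408*22.75 = 3.321 mm/day
Therefore the reference evapotranspiration ET0 = 3.321 mm/day.


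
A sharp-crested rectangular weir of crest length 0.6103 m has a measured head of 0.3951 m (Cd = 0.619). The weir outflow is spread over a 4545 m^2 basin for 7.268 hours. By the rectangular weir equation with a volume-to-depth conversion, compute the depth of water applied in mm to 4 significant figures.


Approach: apply the rectangular weir equation with a volume-to-depth conversion, Q = (2/3)*Cd*L*sqrt(2g)*H^1.5; d = Q*t/A * 1000.
Step 1 — weir discharge:
  Q = (2/3)*0.619*0.6103*sqrt(2*9.81)*0.3951^1.5 = 0.277047 m^3/s
Step 2 — volume: V = 0.277047 * 7.268*3600 = 7248.87 m^3
Step 3 — depth: d = V/A * 1000 = 7248.87/4545 * 1000 = 1595 mm
Therefore the depth of water applied = 1595 mm.


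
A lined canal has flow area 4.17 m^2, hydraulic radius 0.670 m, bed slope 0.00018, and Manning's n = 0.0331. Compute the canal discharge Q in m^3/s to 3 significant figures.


Approach: apply Manning's equation, Q = (1/n)*A*R^(2/3)*S^(1/2).
Q = (1/0.0331) * 4.17 * 0.670^(2/3) * 0.00018^(1/2) = 1.29 m^3/s
Therefore the canal discharge Q = 1.29 m^3/s.


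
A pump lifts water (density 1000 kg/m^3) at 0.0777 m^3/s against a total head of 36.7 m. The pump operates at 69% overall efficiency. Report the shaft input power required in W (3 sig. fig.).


Approach: apply hydraulic power then efficiency conversion, P = rho*g*Q*H; P_in = P/eta.
Step 1 — hydraulic power (P = rho*g*Q*H):
  P = 1000 * 9.81 * 0.0777 * 36.7 = 27974 W
Step 2 — input power: P_in = P/eta = 27974 / 0.69 = 40500 W
Therefore the shaft input power required = 40500 W.


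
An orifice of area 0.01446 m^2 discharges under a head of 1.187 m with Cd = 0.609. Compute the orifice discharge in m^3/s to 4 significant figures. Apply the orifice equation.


Approach: apply the orifice equation, Q = Cd*A*sqrt(2*g*h).
Q = 0.609 * 0.01446 * sqrt(2*9.81*1.187) = 0.04250 m^3/s
Therefore the orifice discharge = 0.04250 m^3/s.


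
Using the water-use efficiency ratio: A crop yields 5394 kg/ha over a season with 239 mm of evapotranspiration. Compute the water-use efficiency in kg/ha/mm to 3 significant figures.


Approach: apply the water-use efficiency ratio, WUE = yield/ET.
WUE = 5394 / 239 = 22.6 kg/ha/mm
Therefore the water-use efficiency = 22.6 kg/ha/mm.


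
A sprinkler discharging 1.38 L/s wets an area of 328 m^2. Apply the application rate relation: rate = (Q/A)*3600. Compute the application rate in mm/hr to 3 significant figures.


rate = (1.38 / 328) * 3600 = 15.1 mm/hr
Therefore the application rate = 15.1 mm/hr.


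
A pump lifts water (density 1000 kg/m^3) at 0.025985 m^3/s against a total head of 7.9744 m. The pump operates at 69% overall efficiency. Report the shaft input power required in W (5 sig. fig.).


Approach: apply hydraulic power then efficiency conversion, P = rho*g*Q*H; P_in = P/eta.
Step 1 — hydraulic power (P = rho*g*Q*H):
  P = 1000 * 9.81 * 0.025985 * 7.9744 = 2032.777 W
Step 2 — input power: P_in = P/eta = 2032.777 / 0.69 = 2946.1 W
Therefore the shaft input power required = 2946.1 W.


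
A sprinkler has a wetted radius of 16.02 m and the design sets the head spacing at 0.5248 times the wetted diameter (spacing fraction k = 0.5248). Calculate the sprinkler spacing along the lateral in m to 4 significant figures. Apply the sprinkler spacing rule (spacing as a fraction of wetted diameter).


Approach: apply the sprinkler spacing rule (spacing as a fraction of wetted diameter), S = k*(2*R).
S = 0.5248 * (2 * 16.02) = 16.81 m
Therefore the sprinkler spacing along the lateral = 16.81 m.


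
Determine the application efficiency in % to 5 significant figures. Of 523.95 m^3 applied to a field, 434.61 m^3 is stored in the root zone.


Approach: apply the application efficiency ratio, Ea = (stored/applied)*100.
Ea = (434.61/523.95)*100 = 82.949 %
Therefore the application efficiency = 82.949 %.


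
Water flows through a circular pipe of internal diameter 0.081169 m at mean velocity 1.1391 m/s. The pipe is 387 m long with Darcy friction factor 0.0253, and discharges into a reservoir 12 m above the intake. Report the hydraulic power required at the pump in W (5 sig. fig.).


Approach: apply continuity + Darcy-Weisbach + hydraulic power, Q = A*v; hf = f*(L/D)*(v^2/(2g)); H = static + hf; P = rho*g*Q*H.
Step 1 — flow rate (continuity, Q = A*v):
  A = pi*(0.081169/2)^2 = 0.005174522 m^2
  Q = 0.005174522 * 1.1391 = 0.005894298 m^3/s
Step 2 — friction head loss (Darcy-Weisbach):
  hf = 0.0253 * (387/0.081169) * (1.1391^2 / (2*9.81))
  hf = 7.977485 m
Step 3 — total head: H = 12 + 7.977485 = 19.97748 m
Step 4 — hydraulic power (P = rho*g*Q*H):
  P = 1000 * 9.81 * 0.005894298 * 19.97748 = 1155.2 W
Therefore the hydraulic power required at the pump = 1155.2 W.


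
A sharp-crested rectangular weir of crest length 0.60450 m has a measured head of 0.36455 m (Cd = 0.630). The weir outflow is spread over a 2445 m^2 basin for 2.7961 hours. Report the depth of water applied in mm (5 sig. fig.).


Approach: apply the rectangular weir equation with a volume-to-depth conversion, Q = (2/3)*Cd*L*sqrt(2g)*H^1.5; d = Q*t/A * 1000.
Step 1 — weir discharge:
  Q = (2/3)*0.630*0.60450*sqrt(2*9.81)*0.36455^1.5 = 0.2475317 m^3/s
Step 2 — volume: V = 0.2475317 * 2.7961*3600 = 2491.644 m^3
Step 3 — depth: d = V/A * 1000 = 2491.644/2445 * 1000 = 1019.1 mm
Therefore the depth of water applied = 1019.1 mm.


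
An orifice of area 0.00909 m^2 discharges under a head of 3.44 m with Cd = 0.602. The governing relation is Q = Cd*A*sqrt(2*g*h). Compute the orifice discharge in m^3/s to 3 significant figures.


Q = 0.602 * 0.00909 * sqrt(2*9.81*3.44) = 0.0450 m^3/s
Therefore the orifice discharge = 0.0450 m^3/s.


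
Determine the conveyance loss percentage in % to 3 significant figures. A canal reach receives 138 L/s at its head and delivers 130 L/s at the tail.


Approach: apply the conveyance loss ratio, loss% = ((Q_head - Q_tail)/Q_head)*100.
loss = ((138 - 130)/138)*100 = 5.80 %
Therefore the conveyance loss percentage = 5.80 %.


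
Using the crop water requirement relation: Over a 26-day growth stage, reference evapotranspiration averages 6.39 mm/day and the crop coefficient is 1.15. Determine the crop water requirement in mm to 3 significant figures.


Approach: apply the crop water requirement relation, CWR = ET0 * Kc * days.
CWR = 6.39 * 1.15 * 26 = 191 mm
Therefore the crop water requirement = 191 mm.


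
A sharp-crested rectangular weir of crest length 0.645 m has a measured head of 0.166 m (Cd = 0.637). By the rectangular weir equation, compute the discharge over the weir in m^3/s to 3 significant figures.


Approach: apply the rectangular weir equation, Q = (2/3)*Cd*L*sqrt(2g)*H^1.5.
Q = (2/3)*0.637*0.645*sqrt(2*9.81)*0.166^1.5 = 0.0821 m^3/s
Therefore the discharge over the weir = 0.0821 m^3/s.


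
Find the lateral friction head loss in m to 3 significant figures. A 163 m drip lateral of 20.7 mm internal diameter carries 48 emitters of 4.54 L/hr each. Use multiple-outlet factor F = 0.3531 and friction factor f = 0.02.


Approach: apply Darcy-Weisbach with the multiple-outlet F-factor, Q = n*q/(3600*1000) m^3/s; v = Q/A; hf = F*f*(L/D)*(v^2/(2g)).
Q = 48*4.54/(3600*1000) = 6.0533e-05 m^3/s
A = pi*(20.7e-3/2)^2 = 3.3654e-04 m^2, so v = Q/A = 0.17987 m/s
hf = 0.3531*0.02*(163/0.0207)*(0.17987^2/(2*9.81)) = 0.0917 m
Therefore the lateral friction head loss = 0.0917 m.


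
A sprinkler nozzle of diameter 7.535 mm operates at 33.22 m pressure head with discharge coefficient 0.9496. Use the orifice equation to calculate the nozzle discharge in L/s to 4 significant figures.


Approach: apply the orifice equation, Q = Cd*A*sqrt(2*g*h), A = pi*(d/2)^2.
A = pi*(7.535e-3/2)^2 = 4.45919e-05 m^2
Q = 0.9496 * 4.45919e-05 * sqrt(2*9.81*33.22) * 1000 = 1.081 L/s
Therefore the nozzle discharge = 1.081 L/s.


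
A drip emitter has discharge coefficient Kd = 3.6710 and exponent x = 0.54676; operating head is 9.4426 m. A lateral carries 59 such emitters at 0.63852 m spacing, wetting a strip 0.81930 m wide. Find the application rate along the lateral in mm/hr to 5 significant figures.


Approach: apply the emitter equation with a lateral mass balance, q = Kd*h^x; Q = n*q; rate = Q/(n*spacing*width).
Step 1 — single emitter flow (q = Kd*h^x):
  q = 3.6710 * 9.4426^0.54676 = 12.52926 L/hr
Step 2 — total lateral flow: Q = 59 * 12.52926 = 739.2264 L/hr
Step 3 — wetted area: A = 59 * 0.63852 * 0.81930 = 30.86523 m^2
Step 4 — application rate: Q/A = 739.2264/30.86523 = 23.950 mm/hr
Therefore the application rate along the lateral = 23.950 mm/hr.


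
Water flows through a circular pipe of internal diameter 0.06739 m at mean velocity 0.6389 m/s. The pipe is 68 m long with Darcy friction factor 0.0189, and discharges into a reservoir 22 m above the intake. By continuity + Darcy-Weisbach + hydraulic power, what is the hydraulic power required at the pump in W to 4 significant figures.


Approach: apply continuity + Darcy-Weisbach + hydraulic power, Q = A*v; hf = f*(L/D)*(v^2/(2g)); H = static + hf; P = rho*g*Q*H.
Step 1 — flow rate (continuity, Q = A*v):
  A = pi*(0.06739/2)^2 = 0.00356682 m^2
  Q = 0.00356682 * 0.6389 = 0.00227884 m^3/s
Step 2 — friction head loss (Darcy-Weisbach):
  hf = 0.0189 * (68/0.06739) * (0.6389^2 / (2*9.81))
  hf = 0.396773 m
Step 3 — total head: H = 22 + 0.396773 = 22.3968 m
Step 4 — hydraulic power (P = rho*g*Q*H):
  P = 1000 * 9.81 * 0.00227884 * 22.3968 = 500.7 W
Therefore the hydraulic power required at the pump = 500.7 W.


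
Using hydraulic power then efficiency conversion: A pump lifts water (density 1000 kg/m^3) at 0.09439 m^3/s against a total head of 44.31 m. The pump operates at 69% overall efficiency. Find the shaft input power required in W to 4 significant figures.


Approach: apply hydraulic power then efficiency conversion, P = rho*g*Q*H; P_in = P/eta.
Step 1 — hydraulic power (P = rho*g*Q*H):
  P = 1000 * 9.81 * 0.09439 * 44.31 = 41029.5 W
Step 2 — input power: P_in = P/eta = 41029.5 / 0.69 = 59460 W
Therefore the shaft input power required = 59460 W.


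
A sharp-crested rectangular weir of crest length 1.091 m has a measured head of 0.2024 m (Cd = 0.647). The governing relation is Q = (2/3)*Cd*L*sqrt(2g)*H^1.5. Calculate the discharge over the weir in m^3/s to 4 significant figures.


Q = (2/3)*0.647*1.091*sqrt(2*9.81)*0.2024^1.5 = 0.1898 m^3/s
Therefore the discharge over the weir = 0.1898 m^3/s.


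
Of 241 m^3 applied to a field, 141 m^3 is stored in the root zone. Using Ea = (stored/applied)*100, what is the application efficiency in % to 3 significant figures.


Ea = (141/241)*100 = 58.5 %
Therefore the application efficiency = 58.5 %.


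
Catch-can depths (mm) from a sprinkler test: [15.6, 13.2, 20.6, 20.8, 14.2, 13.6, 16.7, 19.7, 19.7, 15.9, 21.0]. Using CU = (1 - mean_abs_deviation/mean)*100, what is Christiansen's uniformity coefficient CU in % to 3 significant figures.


mean = 17.364 mm
mean |d_i - mean| = 2.7240 mm
CU = (1 - 2.7240/17.364)*100 = 84.3 %
Therefore Christiansen's uniformity coefficient CU = 84.3 %.


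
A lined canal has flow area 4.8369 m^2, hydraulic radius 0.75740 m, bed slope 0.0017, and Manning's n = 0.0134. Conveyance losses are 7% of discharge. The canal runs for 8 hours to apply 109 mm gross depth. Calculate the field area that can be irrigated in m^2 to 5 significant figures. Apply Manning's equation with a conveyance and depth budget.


Approach: apply Manning's equation with a conveyance and depth budget, Q = (1/n)*A*R^(2/3)*S^(1/2); Q_field = Q*(1-loss); Area = Q_field*t/(d/1000).
Step 1 — canal discharge (Manning's equation):
  Q = (1/0.0134) * 4.8369 * 0.75740^(2/3) * 0.0017^(1/2) = 12.36622 m^3/s
Step 2 — delivered flow: Q_field = 12.36622*(1 - 7/100) = 11.50058 m^3/s
Step 3 — volume delivered: V = 11.50058 * 8*3600 = 331216.8 m^3
Step 4 — area served: A = V / (depth/1000) = 331216.8 / 0.109 = 3038700 m^2
Therefore the field area that can be irrigated = 3038700 m^2.


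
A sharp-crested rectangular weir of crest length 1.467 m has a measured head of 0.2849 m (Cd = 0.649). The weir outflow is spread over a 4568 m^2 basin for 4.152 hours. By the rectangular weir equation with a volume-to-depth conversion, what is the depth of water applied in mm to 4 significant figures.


Approach: apply the rectangular weir equation with a volume-to-depth conversion, Q = (2/3)*Cd*L*sqrt(2g)*H^1.5; d = Q*t/A * 1000.
Step 1 — weir discharge:
  Q = (2/3)*0.649*1.467*sqrt(2*9.81)*0.2849^1.5 = 0.427535 m^3/s
Step 2 — volume: V = 0.427535 * 4.152*3600 = 6390.45 m^3
Step 3 — depth: d = V/A * 1000 = 6390.45/4568 * 1000 = 1399 mm
Therefore the depth of water applied = 1399 mm.


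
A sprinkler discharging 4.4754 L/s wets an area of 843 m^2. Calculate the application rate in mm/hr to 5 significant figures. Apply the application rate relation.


Approach: apply the application rate relation, rate = (Q/A)*3600.
rate = (4.4754 / 843) * 3600 = 19.112 mm/hr
Therefore the application rate = 19.112 mm/hr.


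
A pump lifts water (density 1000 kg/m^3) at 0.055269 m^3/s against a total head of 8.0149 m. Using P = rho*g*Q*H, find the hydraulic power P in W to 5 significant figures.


P = 1000 * 9.81 * 0.055269 * 8.0149 = 4345.6 W
Therefore the hydraulic power P = 4345.6 W.


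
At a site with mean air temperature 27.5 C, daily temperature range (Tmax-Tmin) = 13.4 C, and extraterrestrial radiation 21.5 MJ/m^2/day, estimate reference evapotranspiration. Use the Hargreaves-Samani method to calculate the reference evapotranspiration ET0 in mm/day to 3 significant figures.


Approach: apply the Hargreaves-Samani method, ET0 = 0.0023*(Tmean+17.8)*sqrt(Tmax-Tmin)*0.408*Ra.
ET0 = 0.0023*(27.5+17.8)*sqrt(13.4)*0.408*21.5 = 3.35 mm/day
Therefore the reference evapotranspiration ET0 = 3.35 mm/day.


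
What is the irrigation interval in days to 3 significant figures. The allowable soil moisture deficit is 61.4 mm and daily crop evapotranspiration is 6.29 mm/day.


Approach: apply the irrigation interval relation, interval = SMD / ETc.
interval = 61.4 / 6.29 = 9.76 days
Therefore the irrigation interval = 9.76 days.


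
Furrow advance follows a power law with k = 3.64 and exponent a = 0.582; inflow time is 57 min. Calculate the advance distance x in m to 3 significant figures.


Approach: apply the power-law advance function, x = k*t^a.
x = 3.64 * 57^0.582 = 38.3 m
Therefore the advance distance x = 38.3 m.


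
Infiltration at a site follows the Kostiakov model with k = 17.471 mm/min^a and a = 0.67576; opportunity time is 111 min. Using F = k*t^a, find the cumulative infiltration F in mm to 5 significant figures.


F = 17.471 * 111^0.67576 = 421.18 mm
Therefore the cumulative infiltration F = 421.18 mm.


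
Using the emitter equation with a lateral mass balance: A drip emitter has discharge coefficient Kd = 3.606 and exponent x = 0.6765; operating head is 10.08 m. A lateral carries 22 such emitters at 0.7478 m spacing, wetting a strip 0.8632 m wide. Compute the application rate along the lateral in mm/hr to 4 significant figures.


Approach: apply the emitter equation with a lateral mass balance, q = Kd*h^x; Q = n*q; rate = Q/(n*spacing*width).
Step 1 — single emitter flow (q = Kd*h^x):
  q = 3.606 * 10.08^0.6765 = 17.2134 L/hr
Step 2 — total lateral flow: Q = 22 * 17.2134 = 378.695 L/hr
Step 3 — wetted area: A = 22 * 0.7478 * 0.8632 = 14.2010 m^2
Step 4 — application rate: Q/A = 378.695/14.2010 = 26.67 mm/hr
Therefore the application rate along the lateral = 26.67 mm/hr.


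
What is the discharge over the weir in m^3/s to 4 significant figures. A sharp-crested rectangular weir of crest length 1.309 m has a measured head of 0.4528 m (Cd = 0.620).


Approach: apply the rectangular weir equation, Q = (2/3)*Cd*L*sqrt(2g)*H^1.5.
Q = (2/3)*0.620*1.309*sqrt(2*9.81)*0.4528^1.5 = 0.7302 m^3/s
Therefore the discharge over the weir = 0.7302 m^3/s.


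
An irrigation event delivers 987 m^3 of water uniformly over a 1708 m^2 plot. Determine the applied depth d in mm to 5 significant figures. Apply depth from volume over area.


Approach: apply depth from volume over area, d = (V/A)*1000.
d = (987 / 1708) * 1000 = 577.87 mm
Therefore the applied depth d = 577.87 mm.


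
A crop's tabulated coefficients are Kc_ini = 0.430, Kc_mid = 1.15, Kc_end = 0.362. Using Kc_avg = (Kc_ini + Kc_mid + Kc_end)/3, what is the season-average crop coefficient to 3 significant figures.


Kc_avg = (0.430 + 1.15 + 0.362)/3 = 0.647
Therefore the season-average crop coefficient = 0.647.


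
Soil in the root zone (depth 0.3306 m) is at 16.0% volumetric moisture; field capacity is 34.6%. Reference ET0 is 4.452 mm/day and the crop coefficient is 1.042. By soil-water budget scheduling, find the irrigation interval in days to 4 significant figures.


Approach: apply soil-water budget scheduling, SMD = (FC-theta)/100*depth*1000; ETc = ET0*Kc; interval = SMD/ETc.
Step 1 — soil moisture deficit:
  SMD = (34.6 - 16.0)/100 * 0.3306 * 1000 = 61.4916 mm
Step 2 — daily crop ET (ETc = ET0*Kc):
  ETc = 4.452 * 1.042 = 4.63898 mm/day
Step 3 — irrigation interval (SMD/ETc):
  interval = 61.4916 / 4.63898 = 13.26 days
Therefore the irrigation interval = 13.26 days.


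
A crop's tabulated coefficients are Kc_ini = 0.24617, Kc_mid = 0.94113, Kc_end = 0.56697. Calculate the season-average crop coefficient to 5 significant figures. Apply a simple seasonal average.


Approach: apply a simple seasonal average, Kc_avg = (Kc_ini + Kc_mid + Kc_end)/3.
Kc_avg = (0.24617 + 0.94113 + 0.56697)/3 = 0.58476
Therefore the season-average crop coefficient = 0.58476.


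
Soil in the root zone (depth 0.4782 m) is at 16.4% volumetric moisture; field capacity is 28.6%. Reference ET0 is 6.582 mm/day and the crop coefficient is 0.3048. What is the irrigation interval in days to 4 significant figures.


Approach: apply soil-water budget scheduling, SMD = (FC-theta)/100*depth*1000; ETc = ET0*Kc; interval = SMD/ETc.
Step 1 — soil moisture deficit:
  SMD = (28.6 - 16.4)/100 * 0.4782 * 1000 = 58.3404 mm
Step 2 — daily crop ET (ETc = ET0*Kc):
  ETc = 6.582 * 0.3048 = 2.00619 mm/day
Step 3 — irrigation interval (SMD/ETc):
  interval = 58.3404 / 2.00619 = 29.08 days
Therefore the irrigation interval = 29.08 days.


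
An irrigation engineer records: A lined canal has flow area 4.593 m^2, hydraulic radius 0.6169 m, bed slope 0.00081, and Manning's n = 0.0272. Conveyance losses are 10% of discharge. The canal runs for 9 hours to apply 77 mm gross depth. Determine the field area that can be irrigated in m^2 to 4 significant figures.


Approach: apply Manning's equation with a conveyance and depth budget, Q = (1/n)*A*R^(2/3)*S^(1/2); Q_field = Q*(1-loss); Area = Q_field*t/(d/1000).
Step 1 — canal discharge (Manning's equation):
  Q = (1/0.0272) * 4.593 * 0.6169^(2/3) * 0.00081^(1/2) = 3.48268 m^3/s
Step 2 — delivered flow: Q_field = 3.48268*(1 - 10/100) = 3.13441 m^3/s
Step 3 — volume delivered: V = 3.13441 * 9*3600 = 101555 m^3
Step 4 — area served: A = V / (depth/1000) = 101555 / 0.077 = 1319000 m^2
Therefore the field area that can be irrigated = 1319000 m^2.


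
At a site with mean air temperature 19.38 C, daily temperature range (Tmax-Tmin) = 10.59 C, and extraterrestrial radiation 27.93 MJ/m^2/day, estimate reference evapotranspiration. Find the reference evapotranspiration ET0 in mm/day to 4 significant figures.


Approach: apply the Hargreaves-Samani method, ET0 = 0.0023*(Tmean+17.8)*sqrt(Tmax-Tmin)*0.408*Ra.
ET0 = 0.0023*(19.38+17.8)*sqrt(10.59)*0.408*27.93 = 3.171 mm/day
Therefore the reference evapotranspiration ET0 = 3.171 mm/day.


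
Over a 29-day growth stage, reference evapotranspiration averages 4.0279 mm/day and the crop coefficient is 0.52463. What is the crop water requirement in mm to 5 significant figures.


Approach: apply the crop water requirement relation, CWR = ET0 * Kc * days.
CWR = 4.0279 * 0.52463 * 29 = 61.282 mm
Therefore the crop water requirement = 61.282 mm.


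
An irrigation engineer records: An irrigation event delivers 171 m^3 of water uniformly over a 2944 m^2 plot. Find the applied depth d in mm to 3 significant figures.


Approach: apply depth from volume over area, d = (V/A)*1000.
d = (171 / 2944) * 1000 = 58.1 mm
Therefore the applied depth d = 58.1 mm.


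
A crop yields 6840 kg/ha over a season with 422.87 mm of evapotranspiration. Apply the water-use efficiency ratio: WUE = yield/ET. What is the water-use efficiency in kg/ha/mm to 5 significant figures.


WUE = 6840 / 422.87 = 16.175 kg/ha/mm
Therefore the water-use efficiency = 16.175 kg/ha/mm.


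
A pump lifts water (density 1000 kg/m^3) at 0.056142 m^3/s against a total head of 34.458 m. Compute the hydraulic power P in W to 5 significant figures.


Approach: apply the hydraulic power relation, P = rho*g*Q*H.
P = 1000 * 9.81 * 0.056142 * 34.458 = 18978 W
Therefore the hydraulic power P = 18978 W.


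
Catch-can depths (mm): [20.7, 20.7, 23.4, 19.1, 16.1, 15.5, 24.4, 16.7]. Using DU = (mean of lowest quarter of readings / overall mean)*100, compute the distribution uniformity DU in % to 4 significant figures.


sorted lowest 2 of 8: [15.5, 16.1] -> mean = 15.8000 mm
overall mean = 19.5750 mm
DU = (15.8000/19.5750)*100 = 80.72 %
Therefore the distribution uniformity DU = 80.72 %.


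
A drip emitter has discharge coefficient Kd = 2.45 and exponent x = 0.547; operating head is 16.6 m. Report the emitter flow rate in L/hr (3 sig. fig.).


Approach: apply the emitter characteristic equation, q = Kd * h^x.
q = 2.45 * 16.6^0.547 = 11.4 L/hr
Therefore the emitter flow rate = 11.4 L/hr.


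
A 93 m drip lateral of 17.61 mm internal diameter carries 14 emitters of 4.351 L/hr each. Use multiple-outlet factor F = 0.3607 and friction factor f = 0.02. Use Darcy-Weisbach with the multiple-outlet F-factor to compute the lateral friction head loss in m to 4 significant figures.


Approach: apply Darcy-Weisbach with the multiple-outlet F-factor, Q = n*q/(3600*1000) m^3/s; v = Q/A; hf = F*f*(L/D)*(v^2/(2g)).
Q = 14*4.351/(3600*1000) = 1.69206e-05 m^3/s
A = pi*(17.61e-3/2)^2 = 2.43561e-04 m^2, so v = Q/A = 0.0694714 m/s
hf = 0.3607*0.02*(93/0.01761)*(0.0694714^2/(2*9.81)) = 0.009372 m
Therefore the lateral friction head loss = 0.009372 m.


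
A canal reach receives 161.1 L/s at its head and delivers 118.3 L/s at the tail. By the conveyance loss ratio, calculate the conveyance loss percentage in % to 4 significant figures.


Approach: apply the conveyance loss ratio, loss% = ((Q_head - Q_tail)/Q_head)*100.
loss = ((161.1 - 118.3)/161.1)*100 = 26.57 %
Therefore the conveyance loss percentage = 26.57 %.


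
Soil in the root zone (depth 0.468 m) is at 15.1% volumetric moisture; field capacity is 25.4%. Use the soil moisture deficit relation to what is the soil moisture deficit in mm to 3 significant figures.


Approach: apply the soil moisture deficit relation, SMD = (FC - theta)/100 * depth * 1000.
SMD = (25.4 - 15.1)/100 * 0.468 * 1000 = 48.2 mm
Therefore the soil moisture deficit = 48.2 mm.


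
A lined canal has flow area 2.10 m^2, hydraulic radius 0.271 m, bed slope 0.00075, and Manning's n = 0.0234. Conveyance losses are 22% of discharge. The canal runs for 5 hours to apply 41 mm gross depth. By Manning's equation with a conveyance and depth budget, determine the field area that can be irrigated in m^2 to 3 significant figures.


Approach: apply Manning's equation with a conveyance and depth budget, Q = (1/n)*A*R^(2/3)*S^(1/2); Q_field = Q*(1-loss); Area = Q_field*t/(d/1000).
Step 1 — canal discharge (Manning's equation):
  Q = (1/0.0234) * 2.10 * 0.271^(2/3) * 0.00075^(1/2) = 1.0292 m^3/s
Step 2 — delivered flow: Q_field = 1.0292*(1 - 22/100) = 0.80280 m^3/s
Step 3 — volume delivered: V = 0.80280 * 5*3600 = 14450 m^3
Step 4 — area served: A = V / (depth/1000) = 14450 / 0.041 = 352000 m^2
Therefore the field area that can be irrigated = 352000 m^2.


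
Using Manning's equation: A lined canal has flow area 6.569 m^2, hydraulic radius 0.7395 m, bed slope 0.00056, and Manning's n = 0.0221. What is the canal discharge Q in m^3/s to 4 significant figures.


Approach: apply Manning's equation, Q = (1/n)*A*R^(2/3)*S^(1/2).
Q = (1/0.0221) * 6.569 * 0.7395^(2/3) * 0.00056^(1/2) = 5.752 m^3/s
Therefore the canal discharge Q = 5.752 m^3/s.


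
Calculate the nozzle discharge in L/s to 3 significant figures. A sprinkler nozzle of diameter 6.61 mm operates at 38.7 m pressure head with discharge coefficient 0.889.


Approach: apply the orifice equation, Q = Cd*A*sqrt(2*g*h), A = pi*(d/2)^2.
A = pi*(6.61e-3/2)^2 = 3.4316e-05 m^2
Q = 0.889 * 3.4316e-05 * sqrt(2*9.81*38.7) * 1000 = 0.841 L/s
Therefore the nozzle discharge = 0.841 L/s.


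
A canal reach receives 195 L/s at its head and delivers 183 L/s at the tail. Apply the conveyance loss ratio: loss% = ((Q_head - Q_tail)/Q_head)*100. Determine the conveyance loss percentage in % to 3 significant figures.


loss = ((195 - 183)/195)*100 = 6.15 %
Therefore the conveyance loss percentage = 6.15 %.


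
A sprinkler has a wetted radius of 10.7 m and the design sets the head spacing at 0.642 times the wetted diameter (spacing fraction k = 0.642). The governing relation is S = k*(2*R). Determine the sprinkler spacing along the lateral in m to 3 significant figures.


S = 0.642 * (2 * 10.7) = 13.7 m
Therefore the sprinkler spacing along the lateral = 13.7 m.


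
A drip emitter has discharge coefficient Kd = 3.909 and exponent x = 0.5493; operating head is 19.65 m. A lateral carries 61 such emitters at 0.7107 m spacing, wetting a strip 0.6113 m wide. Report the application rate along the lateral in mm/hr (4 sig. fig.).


Approach: apply the emitter equation with a lateral mass balance, q = Kd*h^x; Q = n*q; rate = Q/(n*spacing*width).
Step 1 — single emitter flow (q = Kd*h^x):
  q = 3.909 * 19.65^0.5493 = 20.0683 L/hr
Step 2 — total lateral flow: Q = 61 * 20.0683 = 1224.16 L/hr
Step 3 — wetted area: A = 61 * 0.7107 * 0.6113 = 26.5015 m^2
Step 4 — application rate: Q/A = 1224.16/26.5015 = 46.19 mm/hr
Therefore the application rate along the lateral = 46.19 mm/hr.


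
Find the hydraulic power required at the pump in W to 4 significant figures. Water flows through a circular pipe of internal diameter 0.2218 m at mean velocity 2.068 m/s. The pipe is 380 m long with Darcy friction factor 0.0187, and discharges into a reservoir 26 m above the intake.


Approach: apply continuity + Darcy-Weisbach + hydraulic power, Q = A*v; hf = f*(L/D)*(v^2/(2g)); H = static + hf; P = rho*g*Q*H.
Step 1 — flow rate (continuity, Q = A*v):
  A = pi*(0.2218/2)^2 = 0.0386379 m^2
  Q = 0.0386379 * 2.068 = 0.0799031 m^3/s
Step 2 — friction head loss (Darcy-Weisbach):
  hf = 0.0187 * (380/0.2218) * (2.068^2 / (2*9.81))
  hf = 6.98338 m
Step 3 — total head: H = 26 + 6.98338 = 32.9834 m
Step 4 — hydraulic power (P = rho*g*Q*H):
  P = 1000 * 9.81 * 0.0799031 * 32.9834 = 25850 W
Therefore the hydraulic power required at the pump = 25850 W.


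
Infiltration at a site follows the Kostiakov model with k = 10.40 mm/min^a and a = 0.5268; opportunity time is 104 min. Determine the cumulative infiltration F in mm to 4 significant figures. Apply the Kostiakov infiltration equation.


Approach: apply the Kostiakov infiltration equation, F = k*t^a.
F = 10.40 * 104^0.5268 = 120.1 mm
Therefore the cumulative infiltration F = 120.1 mm.


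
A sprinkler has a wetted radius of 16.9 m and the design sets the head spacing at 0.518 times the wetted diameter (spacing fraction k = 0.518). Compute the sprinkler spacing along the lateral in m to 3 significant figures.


Approach: apply the sprinkler spacing rule (spacing as a fraction of wetted diameter), S = k*(2*R).
S = 0.518 * (2 * 16.9) = 17.5 m
Therefore the sprinkler spacing along the lateral = 17.5 m.


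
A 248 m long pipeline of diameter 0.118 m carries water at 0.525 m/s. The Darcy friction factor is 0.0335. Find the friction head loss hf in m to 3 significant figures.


Approach: apply the Darcy-Weisbach equation, hf = f*(L/D)*(v^2/(2g)).
hf = 0.0335 * (248/0.118) * (0.525^2 / (2*9.81))
hf = 0.989 m
Therefore the friction head loss hf = 0.989 m.


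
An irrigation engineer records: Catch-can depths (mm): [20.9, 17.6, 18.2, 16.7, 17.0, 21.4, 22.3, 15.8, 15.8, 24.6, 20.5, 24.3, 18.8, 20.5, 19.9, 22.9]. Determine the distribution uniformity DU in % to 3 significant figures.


Approach: apply the low-quarter distribution uniformity, DU = (mean of lowest quarter of readings / overall mean)*100.
sorted lowest 4 of 16: [15.8, 15.8, 16.7, 17.0] -> mean = 16.325 mm
overall mean = 19.825 mm
DU = (16.325/19.825)*100 = 82.3 %
Therefore the distribution uniformity DU = 82.3 %.


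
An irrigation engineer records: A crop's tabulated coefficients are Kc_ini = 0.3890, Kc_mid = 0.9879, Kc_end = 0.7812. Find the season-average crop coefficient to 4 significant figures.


Approach: apply a simple seasonal average, Kc_avg = (Kc_ini + Kc_mid + Kc_end)/3.
Kc_avg = (0.3890 + 0.9879 + 0.7812)/3 = 0.7194
Therefore the season-average crop coefficient = 0.7194.


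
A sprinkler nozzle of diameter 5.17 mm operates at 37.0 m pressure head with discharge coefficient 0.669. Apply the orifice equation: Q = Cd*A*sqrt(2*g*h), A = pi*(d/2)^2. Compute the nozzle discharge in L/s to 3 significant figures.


A = pi*(5.17e-3/2)^2 = 2.0993e-05 m^2
Q = 0.669 * 2.0993e-05 * sqrt(2*9.81*37.0) * 1000 = 0.378 L/s
Therefore the nozzle discharge = 0.378 L/s.


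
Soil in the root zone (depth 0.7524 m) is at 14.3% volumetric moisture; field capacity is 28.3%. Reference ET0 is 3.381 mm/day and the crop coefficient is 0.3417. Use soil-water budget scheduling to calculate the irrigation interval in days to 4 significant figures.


Approach: apply soil-water budget scheduling, SMD = (FC-theta)/100*depth*1000; ETc = ET0*Kc; interval = SMD/ETc.
Step 1 — soil moisture deficit:
  SMD = (28.3 - 14.3)/100 * 0.7524 * 1000 = 105.336 mm
Step 2 — daily crop ET (ETc = ET0*Kc):
  ETc = 3.381 * 0.3417 = 1.15529 mm/day
Step 3 — irrigation interval (SMD/ETc):
  interval = 105.336 / 1.15529 = 91.18 days
Therefore the irrigation interval = 91.18 days.


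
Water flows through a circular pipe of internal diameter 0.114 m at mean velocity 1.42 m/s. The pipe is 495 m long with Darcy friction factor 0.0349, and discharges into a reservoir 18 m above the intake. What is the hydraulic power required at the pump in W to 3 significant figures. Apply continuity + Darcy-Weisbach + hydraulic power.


Approach: apply continuity + Darcy-Weisbach + hydraulic power, Q = A*v; hf = f*(L/D)*(v^2/(2g)); H = static + hf; P = rho*g*Q*H.
Step 1 — flow rate (continuity, Q = A*v):
  A = pi*(0.114/2)^2 = 0.010207 m^2
  Q = 0.010207 * 1.42 = 0.014494 m^3/s
Step 2 — friction head loss (Darcy-Weisbach):
  hf = 0.0349 * (495/0.114) * (1.42^2 / (2*9.81))
  hf = 15.574 m
Step 3 — total head: H = 18 + 15.574 = 33.574 m
Step 4 — hydraulic power (P = rho*g*Q*H):
  P = 1000 * 9.81 * 0.014494 * 33.574 = 4770 W
Therefore the hydraulic power required at the pump = 4770 W.


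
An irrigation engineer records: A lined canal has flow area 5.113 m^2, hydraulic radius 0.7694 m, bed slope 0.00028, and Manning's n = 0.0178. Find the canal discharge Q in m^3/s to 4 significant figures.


Approach: apply Manning's equation, Q = (1/n)*A*R^(2/3)*S^(1/2).
Q = (1/0.0178) * 5.113 * 0.7694^(2/3) * 0.00028^(1/2) = 4.036 m^3/s
Therefore the canal discharge Q = 4.036 m^3/s.


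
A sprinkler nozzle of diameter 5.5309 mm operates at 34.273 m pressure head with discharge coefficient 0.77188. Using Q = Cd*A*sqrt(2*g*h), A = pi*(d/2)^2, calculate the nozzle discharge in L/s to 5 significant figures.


A = pi*(5.5309e-3/2)^2 = 2.402600e-05 m^2
Q = 0.77188 * 2.402600e-05 * sqrt(2*9.81*34.273) * 1000 = 0.48090 L/s
Therefore the nozzle discharge = 0.48090 L/s.


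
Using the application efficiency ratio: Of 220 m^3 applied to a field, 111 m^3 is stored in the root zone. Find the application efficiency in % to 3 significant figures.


Approach: apply the application efficiency ratio, Ea = (stored/applied)*100.
Ea = (111/220)*100 = 50.5 %
Therefore the application efficiency = 50.5 %.


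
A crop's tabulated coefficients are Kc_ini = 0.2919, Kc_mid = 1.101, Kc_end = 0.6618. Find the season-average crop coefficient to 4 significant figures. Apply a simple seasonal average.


Approach: apply a simple seasonal average, Kc_avg = (Kc_ini + Kc_mid + Kc_end)/3.
Kc_avg = (0.2919 + 1.101 + 0.6618)/3 = 0.6849
Therefore the season-average crop coefficient = 0.6849.


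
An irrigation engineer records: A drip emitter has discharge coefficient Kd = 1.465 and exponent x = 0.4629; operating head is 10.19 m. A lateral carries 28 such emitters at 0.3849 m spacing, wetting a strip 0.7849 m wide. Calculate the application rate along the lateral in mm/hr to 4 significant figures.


Approach: apply the emitter equation with a lateral mass balance, q = Kd*h^x; Q = n*q; rate = Q/(n*spacing*width).
Step 1 — single emitter flow (q = Kd*h^x):
  q = 1.465 * 10.19^0.4629 = 4.29063 L/hr
Step 2 — total lateral flow: Q = 28 * 4.29063 = 120.138 L/hr
Step 3 — wetted area: A = 28 * 0.3849 * 0.7849 = 8.45902 m^2
Step 4 — application rate: Q/A = 120.138/8.45902 = 14.20 mm/hr
Therefore the application rate along the lateral = 14.20 mm/hr.


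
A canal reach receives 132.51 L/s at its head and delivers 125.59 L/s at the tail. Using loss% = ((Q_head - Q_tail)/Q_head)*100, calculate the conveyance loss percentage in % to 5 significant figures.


loss = ((132.51 - 125.59)/132.51)*100 = 5.2222 %
Therefore the conveyance loss percentage = 5.2222 %.
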